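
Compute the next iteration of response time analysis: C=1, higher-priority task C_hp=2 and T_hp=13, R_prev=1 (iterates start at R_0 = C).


R_next = C + ceil(R_prev / T_hp) * C_hp
ceil(1 / 13) = ceil(0.0769) = 1
Interference = 1 * 2 = 2
R_next = 1 + 2 = 3

3


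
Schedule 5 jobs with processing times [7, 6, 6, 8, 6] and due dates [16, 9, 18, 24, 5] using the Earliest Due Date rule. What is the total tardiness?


Sort by due date (EDD order): [(6, 5), (6, 9), (7, 16), (6, 18), (8, 24)]
Compute completion times and tardiness:
  Job 1: p=6, d=5, C=6, tardiness=max(0,6-5)=1
  Job 2: p=6, d=9, C=12, tardiness=max(0,12-9)=3
  Job 3: p=7, d=16, C=19, tardiness=max(0,19-16)=3
  Job 4: p=6, d=18, C=25, tardiness=max(0,25-18)=7
  Job 5: p=8, d=24, C=33, tardiness=max(0,33-24)=9
Total tardiness = 23

23


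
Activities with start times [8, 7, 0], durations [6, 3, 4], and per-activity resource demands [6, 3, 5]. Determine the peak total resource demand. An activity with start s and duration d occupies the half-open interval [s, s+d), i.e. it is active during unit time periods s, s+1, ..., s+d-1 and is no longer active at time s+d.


Each activity i is active on [start_i, start_i + duration_i).
Compute total resource usage per time slot:
  t=0: active resources = [5], total = 5
  t=1: active resources = [5], total = 5
  t=2: active resources = [5], total = 5
  t=3: active resources = [5], total = 5
  t=4: active resources = [], total = 0
  t=5: active resources = [], total = 0
  t=6: active resources = [], total = 0
  t=7: active resources = [3], total = 3
  t=8: active resources = [6, 3], total = 9
  t=9: active resources = [6, 3], total = 9
  t=10: active resources = [6], total = 6
  t=11: active resources = [6], total = 6
  t=12: active resources = [6], total = 6
  t=13: active resources = [6], total = 6
Peak resource demand = 9

9


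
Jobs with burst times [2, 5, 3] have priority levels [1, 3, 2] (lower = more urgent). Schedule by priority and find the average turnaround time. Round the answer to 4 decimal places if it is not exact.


Sort by priority (ascending = highest first):
Order: [(1, 2), (2, 3), (3, 5)]
Completion times:
  Priority 1, burst=2, C=2
  Priority 2, burst=3, C=5
  Priority 3, burst=5, C=10
Average turnaround = 17/3 = 5.6667

5.6667


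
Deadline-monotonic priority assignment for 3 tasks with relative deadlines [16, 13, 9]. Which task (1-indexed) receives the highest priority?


Sort tasks by relative deadline (ascending):
  Task 3: deadline = 9
  Task 2: deadline = 13
  Task 1: deadline = 16
Priority order (highest first): [3, 2, 1]
Highest priority task = 3

3


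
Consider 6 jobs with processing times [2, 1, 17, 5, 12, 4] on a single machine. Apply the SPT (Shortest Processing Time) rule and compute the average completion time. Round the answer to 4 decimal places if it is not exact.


Sort jobs by processing time (SPT order): [1, 2, 4, 5, 12, 17]
Compute completion times sequentially:
  Job 1: processing = 1, completes at 1
  Job 2: processing = 2, completes at 3
  Job 3: processing = 4, completes at 7
  Job 4: processing = 5, completes at 12
  Job 5: processing = 12, completes at 24
  Job 6: processing = 17, completes at 41
Sum of completion times = 88
Average completion time = 88/6 = 14.6667

14.6667


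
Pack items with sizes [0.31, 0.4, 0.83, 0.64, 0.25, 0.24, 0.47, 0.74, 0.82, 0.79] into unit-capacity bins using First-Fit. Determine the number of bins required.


Place items sequentially using First-Fit:
  Item 0.31 -> new Bin 1
  Item 0.4 -> Bin 1 (now 0.71)
  Item 0.83 -> new Bin 2
  Item 0.64 -> new Bin 3
  Item 0.25 -> Bin 1 (now 0.96)
  Item 0.24 -> Bin 3 (now 0.88)
  Item 0.47 -> new Bin 4
  Item 0.74 -> new Bin 5
  Item 0.82 -> new Bin 6
  Item 0.79 -> new Bin 7
Total bins used = 7

7


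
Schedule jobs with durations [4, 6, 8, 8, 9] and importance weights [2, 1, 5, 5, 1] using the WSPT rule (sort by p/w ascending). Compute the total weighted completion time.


Compute p/w ratios and sort ascending (WSPT): [(8, 5), (8, 5), (4, 2), (6, 1), (9, 1)]
Compute weighted completion times:
  Job (p=8,w=5): C=8, w*C=5*8=40
  Job (p=8,w=5): C=16, w*C=5*16=80
  Job (p=4,w=2): C=20, w*C=2*20=40
  Job (p=6,w=1): C=26, w*C=1*26=26
  Job (p=9,w=1): C=35, w*C=1*35=35
Total weighted completion time = 221

221


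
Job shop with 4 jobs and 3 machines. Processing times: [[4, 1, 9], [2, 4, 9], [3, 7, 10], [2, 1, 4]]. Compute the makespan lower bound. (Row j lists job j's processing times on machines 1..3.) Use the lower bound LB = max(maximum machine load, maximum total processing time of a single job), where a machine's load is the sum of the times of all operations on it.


Machine loads:
  Machine 1: 4 + 2 + 3 + 2 = 11
  Machine 2: 1 + 4 + 7 + 1 = 13
  Machine 3: 9 + 9 + 10 + 4 = 32
Max machine load = 32
Job totals:
  Job 1: 14
  Job 2: 15
  Job 3: 20
  Job 4: 7
Max job total = 20
Lower bound = max(32, 20) = 32

32


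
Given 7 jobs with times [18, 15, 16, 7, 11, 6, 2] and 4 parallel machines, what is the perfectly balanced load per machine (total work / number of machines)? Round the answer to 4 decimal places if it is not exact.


Total processing time = 18 + 15 + 16 + 7 + 11 + 6 + 2 = 75
Number of machines = 4
Ideal balanced load = 75 / 4 = 18.75

18.75


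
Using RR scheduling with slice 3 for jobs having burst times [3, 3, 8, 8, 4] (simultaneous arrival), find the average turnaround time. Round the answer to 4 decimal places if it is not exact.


Time quantum = 3
Execution trace:
  J1 runs 3 units, time = 3
  J2 runs 3 units, time = 6
  J3 runs 3 units, time = 9
  J4 runs 3 units, time = 12
  J5 runs 3 units, time = 15
  J3 runs 3 units, time = 18
  J4 runs 3 units, time = 21
  J5 runs 1 units, time = 22
  J3 runs 2 units, time = 24
  J4 runs 2 units, time = 26
Finish times: [3, 6, 24, 26, 22]
Average turnaround = 81/5 = 16.2

16.2


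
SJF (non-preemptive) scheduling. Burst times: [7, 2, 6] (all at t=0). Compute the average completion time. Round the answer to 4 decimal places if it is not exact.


SJF order (ascending): [2, 6, 7]
Completion times:
  Job 1: burst=2, C=2
  Job 2: burst=6, C=8
  Job 3: burst=7, C=15
Average completion = 25/3 = 8.3333

8.3333


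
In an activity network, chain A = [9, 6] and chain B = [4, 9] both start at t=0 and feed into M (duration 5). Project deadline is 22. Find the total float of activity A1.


Forward pass: ES(A1) = sum of predecessors on chain A = 0
EF = ES + duration = 0 + 9 = 9
Backward pass: LF(M) = deadline = 22; LS(M) = 22 - 5 = 17
LF(A1) = LS(M) - sum(successors on chain A) = 17 - 6 = 11
LS = LF - duration = 11 - 9 = 2
Total float = LS - ES = 2 - 0 = 2

2


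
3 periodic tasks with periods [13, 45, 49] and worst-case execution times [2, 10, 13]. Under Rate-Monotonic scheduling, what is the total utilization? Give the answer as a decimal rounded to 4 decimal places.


Compute individual utilizations (exact fractions):
  Task 1: C/T = 2/13 (approx. 0.1538)
  Task 2: C/T = 10/45 = 2/9 (approx. 0.2222)
  Task 3: C/T = 13/49 (approx. 0.2653)
Total utilization U = 2/13 + 2/9 + 13/49 = 3677/5733
Rounded to 4 decimal places: U = 0.6414
RM (Liu & Layland) bound for 3 tasks = 0.779763; compare with U = 3677/5733 (approx. 0.641374)
U <= bound, so schedulable by RM sufficient condition.

0.6414


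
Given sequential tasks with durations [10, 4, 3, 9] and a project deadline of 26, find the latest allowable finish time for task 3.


LF(activity 3) = deadline - sum of successor durations
Successors: activities 4 through 4 with durations [9]
Sum of successor durations = 9
LF = 26 - 9 = 17

17


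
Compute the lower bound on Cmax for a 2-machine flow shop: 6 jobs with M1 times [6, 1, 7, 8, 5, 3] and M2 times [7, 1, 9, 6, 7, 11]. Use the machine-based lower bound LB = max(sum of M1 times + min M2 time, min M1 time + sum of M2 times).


LB1 = sum(M1 times) + min(M2 times) = 30 + 1 = 31
LB2 = min(M1 times) + sum(M2 times) = 1 + 41 = 42
Lower bound = max(LB1, LB2) = max(31, 42) = 42

42


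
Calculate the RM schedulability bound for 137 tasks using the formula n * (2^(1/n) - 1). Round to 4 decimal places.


Compute 2^(1/137) = 1.0050722892
Subtract 1: 1.0050722892 - 1 = 0.0050722892
Multiply by n: 137 * 0.0050722892 = 0.6949036204
Round to 4 dp: 0.6949

0.6949


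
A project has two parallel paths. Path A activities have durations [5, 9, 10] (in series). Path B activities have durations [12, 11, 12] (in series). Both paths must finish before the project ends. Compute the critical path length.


Path A total = 5 + 9 + 10 = 24
Path B total = 12 + 11 + 12 = 35
Critical path = longest path = max(24, 35) = 35

35


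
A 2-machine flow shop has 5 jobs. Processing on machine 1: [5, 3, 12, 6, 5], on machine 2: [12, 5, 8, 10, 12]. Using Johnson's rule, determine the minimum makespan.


Apply Johnson's rule:
  Group 1 (a <= b): [(2, 3, 5), (1, 5, 12), (5, 5, 12), (4, 6, 10)]
  Group 2 (a > b): [(3, 12, 8)]
Optimal job order: [2, 1, 5, 4, 3]
Schedule:
  Job 2: M1 done at 3, M2 done at 8
  Job 1: M1 done at 8, M2 done at 20
  Job 5: M1 done at 13, M2 done at 32
  Job 4: M1 done at 19, M2 done at 42
  Job 3: M1 done at 31, M2 done at 50
Makespan = 50

50


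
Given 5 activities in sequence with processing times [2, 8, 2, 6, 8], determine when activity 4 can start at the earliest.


Activity 4 starts after activities 1 through 3 complete.
Predecessor durations: [2, 8, 2]
ES = 2 + 8 + 2 = 12

12


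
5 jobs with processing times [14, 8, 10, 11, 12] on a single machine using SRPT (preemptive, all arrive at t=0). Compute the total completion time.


Since all jobs arrive at t=0, SRPT equals SPT ordering.
SPT order: [8, 10, 11, 12, 14]
Completion times:
  Job 1: p=8, C=8
  Job 2: p=10, C=18
  Job 3: p=11, C=29
  Job 4: p=12, C=41
  Job 5: p=14, C=55
Total completion time = 8 + 18 + 29 + 41 + 55 = 151

151


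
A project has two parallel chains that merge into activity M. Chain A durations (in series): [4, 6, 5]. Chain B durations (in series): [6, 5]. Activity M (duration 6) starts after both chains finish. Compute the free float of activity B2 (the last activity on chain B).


ES(B2) = sum of predecessors on chain B = 6
EF(B2) = ES + duration = 6 + 5 = 11
Successor of B2 is M. ES(M) = max(sum(A), sum(B)) = max(15, 11) = 15
Free float = ES(successor) - EF(current) = 15 - 11 = 4

4


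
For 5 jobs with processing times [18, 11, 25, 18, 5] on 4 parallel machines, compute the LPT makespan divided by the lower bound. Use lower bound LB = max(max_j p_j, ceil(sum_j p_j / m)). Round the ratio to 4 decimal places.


LPT order: [25, 18, 18, 11, 5]
Machine loads after assignment: [25, 18, 18, 16]
LPT makespan = 25
Lower bound = max(max_job, ceil(total/4)) = max(25, 20) = 25
Ratio = 25 / 25 = 1.0

1.0


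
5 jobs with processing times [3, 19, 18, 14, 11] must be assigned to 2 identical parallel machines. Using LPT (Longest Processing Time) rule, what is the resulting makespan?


Sort jobs in decreasing order (LPT): [19, 18, 14, 11, 3]
Assign each job to the least loaded machine:
  Machine 1: jobs [19, 11, 3], load = 33
  Machine 2: jobs [18, 14], load = 32
Makespan = max load = 33

33


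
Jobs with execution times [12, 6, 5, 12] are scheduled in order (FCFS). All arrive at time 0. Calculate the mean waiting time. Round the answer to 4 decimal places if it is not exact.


FCFS order (as given): [12, 6, 5, 12]
Waiting times:
  Job 1: wait = 0
  Job 2: wait = 12
  Job 3: wait = 18
  Job 4: wait = 23
Sum of waiting times = 53
Average waiting time = 53/4 = 13.25

13.25


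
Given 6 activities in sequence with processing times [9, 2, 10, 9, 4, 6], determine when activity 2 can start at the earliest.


Activity 2 starts after activities 1 through 1 complete.
Predecessor durations: [9]
ES = 9 = 9

9


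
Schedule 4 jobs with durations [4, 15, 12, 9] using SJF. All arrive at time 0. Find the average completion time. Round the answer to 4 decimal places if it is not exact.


SJF order (ascending): [4, 9, 12, 15]
Completion times:
  Job 1: burst=4, C=4
  Job 2: burst=9, C=13
  Job 3: burst=12, C=25
  Job 4: burst=15, C=40
Average completion = 82/4 = 20.5

20.5


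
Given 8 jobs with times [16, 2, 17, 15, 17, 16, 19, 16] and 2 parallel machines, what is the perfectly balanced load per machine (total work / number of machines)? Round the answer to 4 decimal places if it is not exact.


Total processing time = 16 + 2 + 17 + 15 + 17 + 16 + 19 + 16 = 118
Number of machines = 2
Ideal balanced load = 118 / 2 = 59.0

59.0


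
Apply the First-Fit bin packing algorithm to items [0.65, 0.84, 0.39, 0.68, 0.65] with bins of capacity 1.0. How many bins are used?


Place items sequentially using First-Fit:
  Item 0.65 -> new Bin 1
  Item 0.84 -> new Bin 2
  Item 0.39 -> new Bin 3
  Item 0.68 -> new Bin 4
  Item 0.65 -> new Bin 5
Total bins used = 5

5


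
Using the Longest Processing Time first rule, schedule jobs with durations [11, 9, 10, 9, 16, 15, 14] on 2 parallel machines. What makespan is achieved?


Sort jobs in decreasing order (LPT): [16, 15, 14, 11, 10, 9, 9]
Assign each job to the least loaded machine:
  Machine 1: jobs [16, 11, 10, 9], load = 46
  Machine 2: jobs [15, 14, 9], load = 38
Makespan = max load = 46

46


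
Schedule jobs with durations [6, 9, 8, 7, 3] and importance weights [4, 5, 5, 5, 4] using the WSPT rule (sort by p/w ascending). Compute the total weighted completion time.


Compute p/w ratios and sort ascending (WSPT): [(3, 4), (7, 5), (6, 4), (8, 5), (9, 5)]
Compute weighted completion times:
  Job (p=3,w=4): C=3, w*C=4*3=12
  Job (p=7,w=5): C=10, w*C=5*10=50
  Job (p=6,w=4): C=16, w*C=4*16=64
  Job (p=8,w=5): C=24, w*C=5*24=120
  Job (p=9,w=5): C=33, w*C=5*33=165
Total weighted completion time = 411

411


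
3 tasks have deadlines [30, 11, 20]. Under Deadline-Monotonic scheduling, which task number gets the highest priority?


Sort tasks by relative deadline (ascending):
  Task 2: deadline = 11
  Task 3: deadline = 20
  Task 1: deadline = 30
Priority order (highest first): [2, 3, 1]
Highest priority task = 2

2


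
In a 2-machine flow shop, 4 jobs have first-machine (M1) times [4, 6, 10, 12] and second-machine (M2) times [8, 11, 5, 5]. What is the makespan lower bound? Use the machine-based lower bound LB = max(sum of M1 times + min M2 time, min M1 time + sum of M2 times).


LB1 = sum(M1 times) + min(M2 times) = 32 + 5 = 37
LB2 = min(M1 times) + sum(M2 times) = 4 + 29 = 33
Lower bound = max(LB1, LB2) = max(37, 33) = 37

37


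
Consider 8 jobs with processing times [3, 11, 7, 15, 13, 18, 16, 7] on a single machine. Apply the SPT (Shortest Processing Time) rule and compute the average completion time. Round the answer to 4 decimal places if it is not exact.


Sort jobs by processing time (SPT order): [3, 7, 7, 11, 13, 15, 16, 18]
Compute completion times sequentially:
  Job 1: processing = 3, completes at 3
  Job 2: processing = 7, completes at 10
  Job 3: processing = 7, completes at 17
  Job 4: processing = 11, completes at 28
  Job 5: processing = 13, completes at 41
  Job 6: processing = 15, completes at 56
  Job 7: processing = 16, completes at 72
  Job 8: processing = 18, completes at 90
Sum of completion times = 317
Average completion time = 317/8 = 39.625

39.625


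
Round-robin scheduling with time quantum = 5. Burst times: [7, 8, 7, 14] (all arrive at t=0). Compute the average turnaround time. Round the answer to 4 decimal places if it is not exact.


Time quantum = 5
Execution trace:
  J1 runs 5 units, time = 5
  J2 runs 5 units, time = 10
  J3 runs 5 units, time = 15
  J4 runs 5 units, time = 20
  J1 runs 2 units, time = 22
  J2 runs 3 units, time = 25
  J3 runs 2 units, time = 27
  J4 runs 5 units, time = 32
  J4 runs 4 units, time = 36
Finish times: [22, 25, 27, 36]
Average turnaround = 110/4 = 27.5

27.5


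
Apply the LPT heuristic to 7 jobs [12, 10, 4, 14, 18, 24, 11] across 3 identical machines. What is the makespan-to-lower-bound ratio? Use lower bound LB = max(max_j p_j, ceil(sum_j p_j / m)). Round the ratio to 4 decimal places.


LPT order: [24, 18, 14, 12, 11, 10, 4]
Machine loads after assignment: [34, 29, 30]
LPT makespan = 34
Lower bound = max(max_job, ceil(total/3)) = max(24, 31) = 31
Ratio = 34 / 31 = 1.0968

1.0968


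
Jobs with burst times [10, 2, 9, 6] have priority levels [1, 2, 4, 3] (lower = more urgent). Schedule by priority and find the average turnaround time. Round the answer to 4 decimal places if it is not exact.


Sort by priority (ascending = highest first):
Order: [(1, 10), (2, 2), (3, 6), (4, 9)]
Completion times:
  Priority 1, burst=10, C=10
  Priority 2, burst=2, C=12
  Priority 3, burst=6, C=18
  Priority 4, burst=9, C=27
Average turnaround = 67/4 = 16.75

16.75


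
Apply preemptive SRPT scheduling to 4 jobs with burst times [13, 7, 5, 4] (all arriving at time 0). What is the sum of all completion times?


Since all jobs arrive at t=0, SRPT equals SPT ordering.
SPT order: [4, 5, 7, 13]
Completion times:
  Job 1: p=4, C=4
  Job 2: p=5, C=9
  Job 3: p=7, C=16
  Job 4: p=13, C=29
Total completion time = 4 + 9 + 16 + 29 = 58

58


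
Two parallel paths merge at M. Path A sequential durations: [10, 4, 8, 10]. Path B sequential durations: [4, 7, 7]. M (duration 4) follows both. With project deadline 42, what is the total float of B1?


Forward pass: ES(B1) = sum of predecessors on chain B = 0
EF = ES + duration = 0 + 4 = 4
Backward pass: LF(M) = deadline = 42; LS(M) = 42 - 4 = 38
LF(B1) = LS(M) - sum(successors on chain B) = 38 - 14 = 24
LS = LF - duration = 24 - 4 = 20
Total float = LS - ES = 20 - 0 = 20

20


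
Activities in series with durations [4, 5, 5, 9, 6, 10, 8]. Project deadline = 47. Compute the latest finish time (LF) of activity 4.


LF(activity 4) = deadline - sum of successor durations
Successors: activities 5 through 7 with durations [6, 10, 8]
Sum of successor durations = 24
LF = 47 - 24 = 23

23


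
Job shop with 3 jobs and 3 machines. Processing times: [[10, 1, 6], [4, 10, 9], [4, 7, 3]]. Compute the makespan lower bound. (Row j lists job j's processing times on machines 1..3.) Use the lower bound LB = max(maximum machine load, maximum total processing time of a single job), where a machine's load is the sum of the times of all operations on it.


Machine loads:
  Machine 1: 10 + 4 + 4 = 18
  Machine 2: 1 + 10 + 7 = 18
  Machine 3: 6 + 9 + 3 = 18
Max machine load = 18
Job totals:
  Job 1: 17
  Job 2: 23
  Job 3: 14
Max job total = 23
Lower bound = max(18, 23) = 23

23


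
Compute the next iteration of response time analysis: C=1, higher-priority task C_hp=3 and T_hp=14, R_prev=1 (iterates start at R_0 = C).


R_next = C + ceil(R_prev / T_hp) * C_hp
ceil(1 / 14) = ceil(0.0714) = 1
Interference = 1 * 3 = 3
R_next = 1 + 3 = 4

4


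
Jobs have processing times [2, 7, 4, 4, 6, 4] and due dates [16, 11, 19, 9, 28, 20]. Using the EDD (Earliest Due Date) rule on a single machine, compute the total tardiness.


Sort by due date (EDD order): [(4, 9), (7, 11), (2, 16), (4, 19), (4, 20), (6, 28)]
Compute completion times and tardiness:
  Job 1: p=4, d=9, C=4, tardiness=max(0,4-9)=0
  Job 2: p=7, d=11, C=11, tardiness=max(0,11-11)=0
  Job 3: p=2, d=16, C=13, tardiness=max(0,13-16)=0
  Job 4: p=4, d=19, C=17, tardiness=max(0,17-19)=0
  Job 5: p=4, d=20, C=21, tardiness=max(0,21-20)=1
  Job 6: p=6, d=28, C=27, tardiness=max(0,27-28)=0
Total tardiness = 1

1


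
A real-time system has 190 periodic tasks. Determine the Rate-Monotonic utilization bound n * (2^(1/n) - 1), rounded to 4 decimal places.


Compute 2^(1/190) = 1.0036548056
Subtract 1: 1.0036548056 - 1 = 0.0036548056
Multiply by n: 190 * 0.0036548056 = 0.6944130640
Round to 4 dp: 0.6944

0.6944


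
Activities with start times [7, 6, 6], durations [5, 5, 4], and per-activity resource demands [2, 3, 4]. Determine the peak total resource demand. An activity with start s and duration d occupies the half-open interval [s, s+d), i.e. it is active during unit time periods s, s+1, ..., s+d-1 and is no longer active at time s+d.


Each activity i is active on [start_i, start_i + duration_i).
Compute total resource usage per time slot:
  t=0: active resources = [], total = 0
  t=1: active resources = [], total = 0
  t=2: active resources = [], total = 0
  t=3: active resources = [], total = 0
  t=4: active resources = [], total = 0
  t=5: active resources = [], total = 0
  t=6: active resources = [3, 4], total = 7
  t=7: active resources = [2, 3, 4], total = 9
  t=8: active resources = [2, 3, 4], total = 9
  t=9: active resources = [2, 3, 4], total = 9
  t=10: active resources = [2, 3], total = 5
  t=11: active resources = [2], total = 2
Peak resource demand = 9

9


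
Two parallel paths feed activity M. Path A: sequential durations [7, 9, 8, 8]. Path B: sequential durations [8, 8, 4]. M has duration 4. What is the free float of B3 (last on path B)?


ES(B3) = sum of predecessors on chain B = 16
EF(B3) = ES + duration = 16 + 4 = 20
Successor of B3 is M. ES(M) = max(sum(A), sum(B)) = max(32, 20) = 32
Free float = ES(successor) - EF(current) = 32 - 20 = 12

12


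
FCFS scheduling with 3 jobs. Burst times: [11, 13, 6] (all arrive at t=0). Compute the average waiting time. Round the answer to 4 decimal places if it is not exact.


FCFS order (as given): [11, 13, 6]
Waiting times:
  Job 1: wait = 0
  Job 2: wait = 11
  Job 3: wait = 24
Sum of waiting times = 35
Average waiting time = 35/3 = 11.6667

11.6667


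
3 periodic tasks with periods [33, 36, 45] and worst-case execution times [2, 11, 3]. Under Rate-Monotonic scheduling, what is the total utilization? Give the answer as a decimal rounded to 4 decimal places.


Compute individual utilizations (exact fractions):
  Task 1: C/T = 2/33 (approx. 0.0606)
  Task 2: C/T = 11/36 (approx. 0.3056)
  Task 3: C/T = 3/45 = 1/15 (approx. 0.0667)
Total utilization U = 2/33 + 11/36 + 1/15 = 857/1980
Rounded to 4 decimal places: U = 0.4328
RM (Liu & Layland) bound for 3 tasks = 0.779763; compare with U = 857/1980 (approx. 0.432828)
U <= bound, so schedulable by RM sufficient condition.

0.4328


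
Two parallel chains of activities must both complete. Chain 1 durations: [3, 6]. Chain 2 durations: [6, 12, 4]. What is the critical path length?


Path A total = 3 + 6 = 9
Path B total = 6 + 12 + 4 = 22
Critical path = longest path = max(9, 22) = 22

22


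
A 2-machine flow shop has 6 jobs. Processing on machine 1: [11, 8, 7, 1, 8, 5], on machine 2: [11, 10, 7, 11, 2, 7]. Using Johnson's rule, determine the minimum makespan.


Apply Johnson's rule:
  Group 1 (a <= b): [(4, 1, 11), (6, 5, 7), (3, 7, 7), (2, 8, 10), (1, 11, 11)]
  Group 2 (a > b): [(5, 8, 2)]
Optimal job order: [4, 6, 3, 2, 1, 5]
Schedule:
  Job 4: M1 done at 1, M2 done at 12
  Job 6: M1 done at 6, M2 done at 19
  Job 3: M1 done at 13, M2 done at 26
  Job 2: M1 done at 21, M2 done at 36
  Job 1: M1 done at 32, M2 done at 47
  Job 5: M1 done at 40, M2 done at 49
Makespan = 49

49


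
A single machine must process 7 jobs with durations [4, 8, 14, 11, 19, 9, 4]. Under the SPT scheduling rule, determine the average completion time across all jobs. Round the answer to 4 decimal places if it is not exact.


Sort jobs by processing time (SPT order): [4, 4, 8, 9, 11, 14, 19]
Compute completion times sequentially:
  Job 1: processing = 4, completes at 4
  Job 2: processing = 4, completes at 8
  Job 3: processing = 8, completes at 16
  Job 4: processing = 9, completes at 25
  Job 5: processing = 11, completes at 36
  Job 6: processing = 14, completes at 50
  Job 7: processing = 19, completes at 69
Sum of completion times = 208
Average completion time = 208/7 = 29.7143

29.7143


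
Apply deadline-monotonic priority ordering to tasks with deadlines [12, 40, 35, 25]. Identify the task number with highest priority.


Sort tasks by relative deadline (ascending):
  Task 1: deadline = 12
  Task 4: deadline = 25
  Task 3: deadline = 35
  Task 2: deadline = 40
Priority order (highest first): [1, 4, 3, 2]
Highest priority task = 1

1


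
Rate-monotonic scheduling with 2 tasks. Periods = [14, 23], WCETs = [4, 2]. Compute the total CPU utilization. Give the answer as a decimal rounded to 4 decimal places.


Compute individual utilizations (exact fractions):
  Task 1: C/T = 4/14 = 2/7 (approx. 0.2857)
  Task 2: C/T = 2/23 (approx. 0.087)
Total utilization U = 2/7 + 2/23 = 60/161
Rounded to 4 decimal places: U = 0.3727
RM (Liu & Layland) bound for 2 tasks = 0.828427; compare with U = 60/161 (approx. 0.372671)
U <= bound, so schedulable by RM sufficient condition.

0.3727


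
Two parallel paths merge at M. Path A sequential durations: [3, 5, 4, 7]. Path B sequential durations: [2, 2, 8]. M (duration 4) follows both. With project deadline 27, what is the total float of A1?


Forward pass: ES(A1) = sum of predecessors on chain A = 0
EF = ES + duration = 0 + 3 = 3
Backward pass: LF(M) = deadline = 27; LS(M) = 27 - 4 = 23
LF(A1) = LS(M) - sum(successors on chain A) = 23 - 16 = 7
LS = LF - duration = 7 - 3 = 4
Total float = LS - ES = 4 - 0 = 4

4


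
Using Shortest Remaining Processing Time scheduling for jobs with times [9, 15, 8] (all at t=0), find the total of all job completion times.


Since all jobs arrive at t=0, SRPT equals SPT ordering.
SPT order: [8, 9, 15]
Completion times:
  Job 1: p=8, C=8
  Job 2: p=9, C=17
  Job 3: p=15, C=32
Total completion time = 8 + 17 + 32 = 57

57


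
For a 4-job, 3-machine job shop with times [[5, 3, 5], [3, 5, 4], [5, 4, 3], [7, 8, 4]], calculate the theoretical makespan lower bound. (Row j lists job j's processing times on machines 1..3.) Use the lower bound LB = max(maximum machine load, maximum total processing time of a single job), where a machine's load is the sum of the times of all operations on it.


Machine loads:
  Machine 1: 5 + 3 + 5 + 7 = 20
  Machine 2: 3 + 5 + 4 + 8 = 20
  Machine 3: 5 + 4 + 3 + 4 = 16
Max machine load = 20
Job totals:
  Job 1: 13
  Job 2: 12
  Job 3: 12
  Job 4: 19
Max job total = 19
Lower bound = max(20, 19) = 20

20


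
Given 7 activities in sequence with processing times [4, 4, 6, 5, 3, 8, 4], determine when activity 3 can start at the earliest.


Activity 3 starts after activities 1 through 2 complete.
Predecessor durations: [4, 4]
ES = 4 + 4 = 8

8


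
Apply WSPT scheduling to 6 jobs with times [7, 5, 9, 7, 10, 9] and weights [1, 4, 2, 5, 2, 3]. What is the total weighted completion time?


Compute p/w ratios and sort ascending (WSPT): [(5, 4), (7, 5), (9, 3), (9, 2), (10, 2), (7, 1)]
Compute weighted completion times:
  Job (p=5,w=4): C=5, w*C=4*5=20
  Job (p=7,w=5): C=12, w*C=5*12=60
  Job (p=9,w=3): C=21, w*C=3*21=63
  Job (p=9,w=2): C=30, w*C=2*30=60
  Job (p=10,w=2): C=40, w*C=2*40=80
  Job (p=7,w=1): C=47, w*C=1*47=47
Total weighted completion time = 330

330


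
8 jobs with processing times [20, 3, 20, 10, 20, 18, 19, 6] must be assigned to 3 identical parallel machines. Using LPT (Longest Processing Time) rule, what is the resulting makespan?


Sort jobs in decreasing order (LPT): [20, 20, 20, 19, 18, 10, 6, 3]
Assign each job to the least loaded machine:
  Machine 1: jobs [20, 19], load = 39
  Machine 2: jobs [20, 18], load = 38
  Machine 3: jobs [20, 10, 6, 3], load = 39
Makespan = max load = 39

39


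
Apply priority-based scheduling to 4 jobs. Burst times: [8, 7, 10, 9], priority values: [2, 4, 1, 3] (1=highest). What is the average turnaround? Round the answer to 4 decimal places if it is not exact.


Sort by priority (ascending = highest first):
Order: [(1, 10), (2, 8), (3, 9), (4, 7)]
Completion times:
  Priority 1, burst=10, C=10
  Priority 2, burst=8, C=18
  Priority 3, burst=9, C=27
  Priority 4, burst=7, C=34
Average turnaround = 89/4 = 22.25

22.25


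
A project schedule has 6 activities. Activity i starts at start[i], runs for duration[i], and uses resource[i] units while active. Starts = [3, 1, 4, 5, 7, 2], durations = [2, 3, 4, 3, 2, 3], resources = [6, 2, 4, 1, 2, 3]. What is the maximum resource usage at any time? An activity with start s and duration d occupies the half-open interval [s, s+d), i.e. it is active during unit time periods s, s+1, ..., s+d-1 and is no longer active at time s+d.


Each activity i is active on [start_i, start_i + duration_i).
Compute total resource usage per time slot:
  t=0: active resources = [], total = 0
  t=1: active resources = [2], total = 2
  t=2: active resources = [2, 3], total = 5
  t=3: active resources = [6, 2, 3], total = 11
  t=4: active resources = [6, 4, 3], total = 13
  t=5: active resources = [4, 1], total = 5
  t=6: active resources = [4, 1], total = 5
  t=7: active resources = [4, 1, 2], total = 7
  t=8: active resources = [2], total = 2
Peak resource demand = 13

13


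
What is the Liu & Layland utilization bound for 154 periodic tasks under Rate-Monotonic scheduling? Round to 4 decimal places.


Compute 2^(1/154) = 1.0045111002
Subtract 1: 1.0045111002 - 1 = 0.0045111002
Multiply by n: 154 * 0.0045111002 = 0.6947094308
Round to 4 dp: 0.6947

0.6947


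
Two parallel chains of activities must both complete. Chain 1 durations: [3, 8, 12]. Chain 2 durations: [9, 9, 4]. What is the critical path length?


Path A total = 3 + 8 + 12 = 23
Path B total = 9 + 9 + 4 = 22
Critical path = longest path = max(23, 22) = 23

23


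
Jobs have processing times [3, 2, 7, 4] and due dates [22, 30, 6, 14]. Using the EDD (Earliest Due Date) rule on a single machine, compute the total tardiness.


Sort by due date (EDD order): [(7, 6), (4, 14), (3, 22), (2, 30)]
Compute completion times and tardiness:
  Job 1: p=7, d=6, C=7, tardiness=max(0,7-6)=1
  Job 2: p=4, d=14, C=11, tardiness=max(0,11-14)=0
  Job 3: p=3, d=22, C=14, tardiness=max(0,14-22)=0
  Job 4: p=2, d=30, C=16, tardiness=max(0,16-30)=0
Total tardiness = 1

1


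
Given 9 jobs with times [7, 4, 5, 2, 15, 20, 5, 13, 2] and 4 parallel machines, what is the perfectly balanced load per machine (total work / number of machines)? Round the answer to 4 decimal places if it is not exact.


Total processing time = 7 + 4 + 5 + 2 + 15 + 20 + 5 + 13 + 2 = 73
Number of machines = 4
Ideal balanced load = 73 / 4 = 18.25

18.25


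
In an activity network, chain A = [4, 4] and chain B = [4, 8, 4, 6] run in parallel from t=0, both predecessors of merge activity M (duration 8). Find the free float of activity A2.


ES(A2) = sum of predecessors on chain A = 4
EF(A2) = ES + duration = 4 + 4 = 8
Successor of A2 is M. ES(M) = max(sum(A), sum(B)) = max(8, 22) = 22
Free float = ES(successor) - EF(current) = 22 - 8 = 14

14


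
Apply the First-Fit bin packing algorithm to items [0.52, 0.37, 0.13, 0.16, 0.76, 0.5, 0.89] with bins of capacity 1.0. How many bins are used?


Place items sequentially using First-Fit:
  Item 0.52 -> new Bin 1
  Item 0.37 -> Bin 1 (now 0.89)
  Item 0.13 -> new Bin 2
  Item 0.16 -> Bin 2 (now 0.29)
  Item 0.76 -> new Bin 3
  Item 0.5 -> Bin 2 (now 0.79)
  Item 0.89 -> new Bin 4
Total bins used = 4

4


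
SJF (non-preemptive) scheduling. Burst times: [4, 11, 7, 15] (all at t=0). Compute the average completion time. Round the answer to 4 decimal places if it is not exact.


SJF order (ascending): [4, 7, 11, 15]
Completion times:
  Job 1: burst=4, C=4
  Job 2: burst=7, C=11
  Job 3: burst=11, C=22
  Job 4: burst=15, C=37
Average completion = 74/4 = 18.5

18.5


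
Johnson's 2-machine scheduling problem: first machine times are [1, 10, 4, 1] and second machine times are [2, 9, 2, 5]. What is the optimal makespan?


Apply Johnson's rule:
  Group 1 (a <= b): [(1, 1, 2), (4, 1, 5)]
  Group 2 (a > b): [(2, 10, 9), (3, 4, 2)]
Optimal job order: [1, 4, 2, 3]
Schedule:
  Job 1: M1 done at 1, M2 done at 3
  Job 4: M1 done at 2, M2 done at 8
  Job 2: M1 done at 12, M2 done at 21
  Job 3: M1 done at 16, M2 done at 23
Makespan = 23

23


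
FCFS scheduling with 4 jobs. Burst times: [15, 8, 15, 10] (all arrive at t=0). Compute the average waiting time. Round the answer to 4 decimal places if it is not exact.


FCFS order (as given): [15, 8, 15, 10]
Waiting times:
  Job 1: wait = 0
  Job 2: wait = 15
  Job 3: wait = 23
  Job 4: wait = 38
Sum of waiting times = 76
Average waiting time = 76/4 = 19.0

19.0


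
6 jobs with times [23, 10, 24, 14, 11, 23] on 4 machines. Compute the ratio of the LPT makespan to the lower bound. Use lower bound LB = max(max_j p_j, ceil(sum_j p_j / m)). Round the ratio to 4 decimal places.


LPT order: [24, 23, 23, 14, 11, 10]
Machine loads after assignment: [24, 33, 23, 25]
LPT makespan = 33
Lower bound = max(max_job, ceil(total/4)) = max(24, 27) = 27
Ratio = 33 / 27 = 1.2222

1.2222


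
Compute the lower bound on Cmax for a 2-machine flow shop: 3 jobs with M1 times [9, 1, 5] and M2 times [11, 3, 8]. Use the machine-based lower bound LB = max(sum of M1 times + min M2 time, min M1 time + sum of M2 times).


LB1 = sum(M1 times) + min(M2 times) = 15 + 3 = 18
LB2 = min(M1 times) + sum(M2 times) = 1 + 22 = 23
Lower bound = max(LB1, LB2) = max(18, 23) = 23

23


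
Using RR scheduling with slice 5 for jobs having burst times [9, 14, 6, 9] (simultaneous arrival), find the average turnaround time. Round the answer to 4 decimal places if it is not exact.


Time quantum = 5
Execution trace:
  J1 runs 5 units, time = 5
  J2 runs 5 units, time = 10
  J3 runs 5 units, time = 15
  J4 runs 5 units, time = 20
  J1 runs 4 units, time = 24
  J2 runs 5 units, time = 29
  J3 runs 1 units, time = 30
  J4 runs 4 units, time = 34
  J2 runs 4 units, time = 38
Finish times: [24, 38, 30, 34]
Average turnaround = 126/4 = 31.5

31.5


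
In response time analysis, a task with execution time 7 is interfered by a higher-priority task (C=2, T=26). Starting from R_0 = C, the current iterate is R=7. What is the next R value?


R_next = C + ceil(R_prev / T_hp) * C_hp
ceil(7 / 26) = ceil(0.2692) = 1
Interference = 1 * 2 = 2
R_next = 7 + 2 = 9

9


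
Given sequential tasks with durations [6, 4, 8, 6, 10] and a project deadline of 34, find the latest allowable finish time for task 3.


LF(activity 3) = deadline - sum of successor durations
Successors: activities 4 through 5 with durations [6, 10]
Sum of successor durations = 16
LF = 34 - 16 = 18

18


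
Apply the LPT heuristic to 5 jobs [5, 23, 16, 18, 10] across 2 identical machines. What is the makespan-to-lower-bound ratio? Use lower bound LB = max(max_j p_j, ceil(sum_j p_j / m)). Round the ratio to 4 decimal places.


LPT order: [23, 18, 16, 10, 5]
Machine loads after assignment: [38, 34]
LPT makespan = 38
Lower bound = max(max_job, ceil(total/2)) = max(23, 36) = 36
Ratio = 38 / 36 = 1.0556

1.0556


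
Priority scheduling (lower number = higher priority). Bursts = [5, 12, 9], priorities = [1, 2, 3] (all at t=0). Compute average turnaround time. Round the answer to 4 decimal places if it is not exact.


Sort by priority (ascending = highest first):
Order: [(1, 5), (2, 12), (3, 9)]
Completion times:
  Priority 1, burst=5, C=5
  Priority 2, burst=12, C=17
  Priority 3, burst=9, C=26
Average turnaround = 48/3 = 16.0

16.0


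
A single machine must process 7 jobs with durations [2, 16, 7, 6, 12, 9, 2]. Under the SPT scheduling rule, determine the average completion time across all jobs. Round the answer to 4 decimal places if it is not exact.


Sort jobs by processing time (SPT order): [2, 2, 6, 7, 9, 12, 16]
Compute completion times sequentially:
  Job 1: processing = 2, completes at 2
  Job 2: processing = 2, completes at 4
  Job 3: processing = 6, completes at 10
  Job 4: processing = 7, completes at 17
  Job 5: processing = 9, completes at 26
  Job 6: processing = 12, completes at 38
  Job 7: processing = 16, completes at 54
Sum of completion times = 151
Average completion time = 151/7 = 21.5714

21.5714


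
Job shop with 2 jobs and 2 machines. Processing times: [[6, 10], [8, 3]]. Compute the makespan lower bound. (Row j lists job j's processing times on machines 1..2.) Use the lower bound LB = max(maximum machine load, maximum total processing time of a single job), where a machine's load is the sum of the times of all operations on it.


Machine loads:
  Machine 1: 6 + 8 = 14
  Machine 2: 10 + 3 = 13
Max machine load = 14
Job totals:
  Job 1: 16
  Job 2: 11
Max job total = 16
Lower bound = max(14, 16) = 16

16


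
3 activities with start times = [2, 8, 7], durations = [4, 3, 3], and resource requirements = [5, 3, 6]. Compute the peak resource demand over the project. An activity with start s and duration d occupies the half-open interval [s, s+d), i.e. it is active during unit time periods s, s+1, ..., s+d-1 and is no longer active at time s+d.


Each activity i is active on [start_i, start_i + duration_i).
Compute total resource usage per time slot:
  t=0: active resources = [], total = 0
  t=1: active resources = [], total = 0
  t=2: active resources = [5], total = 5
  t=3: active resources = [5], total = 5
  t=4: active resources = [5], total = 5
  t=5: active resources = [5], total = 5
  t=6: active resources = [], total = 0
  t=7: active resources = [6], total = 6
  t=8: active resources = [3, 6], total = 9
  t=9: active resources = [3, 6], total = 9
  t=10: active resources = [3], total = 3
Peak resource demand = 9

9


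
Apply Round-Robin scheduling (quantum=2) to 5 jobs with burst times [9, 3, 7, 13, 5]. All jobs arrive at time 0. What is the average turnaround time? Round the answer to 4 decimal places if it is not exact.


Time quantum = 2
Execution trace:
  J1 runs 2 units, time = 2
  J2 runs 2 units, time = 4
  J3 runs 2 units, time = 6
  J4 runs 2 units, time = 8
  J5 runs 2 units, time = 10
  J1 runs 2 units, time = 12
  J2 runs 1 units, time = 13
  J3 runs 2 units, time = 15
  J4 runs 2 units, time = 17
  J5 runs 2 units, time = 19
  J1 runs 2 units, time = 21
  J3 runs 2 units, time = 23
  J4 runs 2 units, time = 25
  J5 runs 1 units, time = 26
  J1 runs 2 units, time = 28
  J3 runs 1 units, time = 29
  J4 runs 2 units, time = 31
  J1 runs 1 units, time = 32
  J4 runs 2 units, time = 34
  J4 runs 2 units, time = 36
  J4 runs 1 units, time = 37
Finish times: [32, 13, 29, 37, 26]
Average turnaround = 137/5 = 27.4

27.4


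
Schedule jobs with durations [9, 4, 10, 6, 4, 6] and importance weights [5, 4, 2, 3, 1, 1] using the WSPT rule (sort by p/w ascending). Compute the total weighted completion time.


Compute p/w ratios and sort ascending (WSPT): [(4, 4), (9, 5), (6, 3), (4, 1), (10, 2), (6, 1)]
Compute weighted completion times:
  Job (p=4,w=4): C=4, w*C=4*4=16
  Job (p=9,w=5): C=13, w*C=5*13=65
  Job (p=6,w=3): C=19, w*C=3*19=57
  Job (p=4,w=1): C=23, w*C=1*23=23
  Job (p=10,w=2): C=33, w*C=2*33=66
  Job (p=6,w=1): C=39, w*C=1*39=39
Total weighted completion time = 266

266


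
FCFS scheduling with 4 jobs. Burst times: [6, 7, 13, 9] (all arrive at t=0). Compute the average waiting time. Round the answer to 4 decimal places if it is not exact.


FCFS order (as given): [6, 7, 13, 9]
Waiting times:
  Job 1: wait = 0
  Job 2: wait = 6
  Job 3: wait = 13
  Job 4: wait = 26
Sum of waiting times = 45
Average waiting time = 45/4 = 11.25

11.25


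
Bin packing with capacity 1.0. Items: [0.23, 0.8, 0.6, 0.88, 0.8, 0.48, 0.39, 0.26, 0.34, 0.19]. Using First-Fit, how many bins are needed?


Place items sequentially using First-Fit:
  Item 0.23 -> new Bin 1
  Item 0.8 -> new Bin 2
  Item 0.6 -> Bin 1 (now 0.83)
  Item 0.88 -> new Bin 3
  Item 0.8 -> new Bin 4
  Item 0.48 -> new Bin 5
  Item 0.39 -> Bin 5 (now 0.87)
  Item 0.26 -> new Bin 6
  Item 0.34 -> Bin 6 (now 0.6)
  Item 0.19 -> Bin 2 (now 0.99)
Total bins used = 6

6


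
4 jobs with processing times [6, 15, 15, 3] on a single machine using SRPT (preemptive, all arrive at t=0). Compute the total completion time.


Since all jobs arrive at t=0, SRPT equals SPT ordering.
SPT order: [3, 6, 15, 15]
Completion times:
  Job 1: p=3, C=3
  Job 2: p=6, C=9
  Job 3: p=15, C=24
  Job 4: p=15, C=39
Total completion time = 3 + 9 + 24 + 39 = 75

75


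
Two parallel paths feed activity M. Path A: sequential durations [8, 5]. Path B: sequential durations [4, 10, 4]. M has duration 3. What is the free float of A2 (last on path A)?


ES(A2) = sum of predecessors on chain A = 8
EF(A2) = ES + duration = 8 + 5 = 13
Successor of A2 is M. ES(M) = max(sum(A), sum(B)) = max(13, 18) = 18
Free float = ES(successor) - EF(current) = 18 - 13 = 5

5
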